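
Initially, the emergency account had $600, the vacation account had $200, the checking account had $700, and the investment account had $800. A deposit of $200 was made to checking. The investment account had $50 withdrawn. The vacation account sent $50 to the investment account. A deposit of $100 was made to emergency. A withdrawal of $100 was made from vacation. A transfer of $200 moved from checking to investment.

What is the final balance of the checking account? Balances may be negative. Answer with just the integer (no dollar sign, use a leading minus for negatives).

Answer: 700

Derivation:
Tracking account balances step by step:
Start: emergency=600, vacation=200, checking=700, investment=800
Event 1 (deposit 200 to checking): checking: 700 + 200 = 900. Balances: emergency=600, vacation=200, checking=900, investment=800
Event 2 (withdraw 50 from investment): investment: 800 - 50 = 750. Balances: emergency=600, vacation=200, checking=900, investment=750
Event 3 (transfer 50 vacation -> investment): vacation: 200 - 50 = 150, investment: 750 + 50 = 800. Balances: emergency=600, vacation=150, checking=900, investment=800
Event 4 (deposit 100 to emergency): emergency: 600 + 100 = 700. Balances: emergency=700, vacation=150, checking=900, investment=800
Event 5 (withdraw 100 from vacation): vacation: 150 - 100 = 50. Balances: emergency=700, vacation=50, checking=900, investment=800
Event 6 (transfer 200 checking -> investment): checking: 900 - 200 = 700, investment: 800 + 200 = 1000. Balances: emergency=700, vacation=50, checking=700, investment=1000

Final balance of checking: 700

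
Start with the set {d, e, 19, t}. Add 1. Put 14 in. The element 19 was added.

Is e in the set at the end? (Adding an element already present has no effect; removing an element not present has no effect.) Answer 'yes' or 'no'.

Answer: yes

Derivation:
Tracking the set through each operation:
Start: {19, d, e, t}
Event 1 (add 1): added. Set: {1, 19, d, e, t}
Event 2 (add 14): added. Set: {1, 14, 19, d, e, t}
Event 3 (add 19): already present, no change. Set: {1, 14, 19, d, e, t}

Final set: {1, 14, 19, d, e, t} (size 6)
e is in the final set.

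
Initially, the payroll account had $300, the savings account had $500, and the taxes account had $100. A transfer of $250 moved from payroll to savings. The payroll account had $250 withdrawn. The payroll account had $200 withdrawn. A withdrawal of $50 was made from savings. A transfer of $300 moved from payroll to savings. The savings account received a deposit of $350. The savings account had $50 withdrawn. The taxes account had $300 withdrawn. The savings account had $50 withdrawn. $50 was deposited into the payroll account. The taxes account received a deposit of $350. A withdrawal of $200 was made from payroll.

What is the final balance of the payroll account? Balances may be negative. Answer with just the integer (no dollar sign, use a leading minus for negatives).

Tracking account balances step by step:
Start: payroll=300, savings=500, taxes=100
Event 1 (transfer 250 payroll -> savings): payroll: 300 - 250 = 50, savings: 500 + 250 = 750. Balances: payroll=50, savings=750, taxes=100
Event 2 (withdraw 250 from payroll): payroll: 50 - 250 = -200. Balances: payroll=-200, savings=750, taxes=100
Event 3 (withdraw 200 from payroll): payroll: -200 - 200 = -400. Balances: payroll=-400, savings=750, taxes=100
Event 4 (withdraw 50 from savings): savings: 750 - 50 = 700. Balances: payroll=-400, savings=700, taxes=100
Event 5 (transfer 300 payroll -> savings): payroll: -400 - 300 = -700, savings: 700 + 300 = 1000. Balances: payroll=-700, savings=1000, taxes=100
Event 6 (deposit 350 to savings): savings: 1000 + 350 = 1350. Balances: payroll=-700, savings=1350, taxes=100
Event 7 (withdraw 50 from savings): savings: 1350 - 50 = 1300. Balances: payroll=-700, savings=1300, taxes=100
Event 8 (withdraw 300 from taxes): taxes: 100 - 300 = -200. Balances: payroll=-700, savings=1300, taxes=-200
Event 9 (withdraw 50 from savings): savings: 1300 - 50 = 1250. Balances: payroll=-700, savings=1250, taxes=-200
Event 10 (deposit 50 to payroll): payroll: -700 + 50 = -650. Balances: payroll=-650, savings=1250, taxes=-200
Event 11 (deposit 350 to taxes): taxes: -200 + 350 = 150. Balances: payroll=-650, savings=1250, taxes=150
Event 12 (withdraw 200 from payroll): payroll: -650 - 200 = -850. Balances: payroll=-850, savings=1250, taxes=150

Final balance of payroll: -850

Answer: -850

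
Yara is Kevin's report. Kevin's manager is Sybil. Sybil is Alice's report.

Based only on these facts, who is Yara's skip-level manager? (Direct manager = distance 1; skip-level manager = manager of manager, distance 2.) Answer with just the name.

Answer: Sybil

Derivation:
Reconstructing the manager chain from the given facts:
  Alice -> Sybil -> Kevin -> Yara
(each arrow means 'manager of the next')
Positions in the chain (0 = top):
  position of Alice: 0
  position of Sybil: 1
  position of Kevin: 2
  position of Yara: 3

Yara is at position 3; the skip-level manager is 2 steps up the chain, i.e. position 1: Sybil.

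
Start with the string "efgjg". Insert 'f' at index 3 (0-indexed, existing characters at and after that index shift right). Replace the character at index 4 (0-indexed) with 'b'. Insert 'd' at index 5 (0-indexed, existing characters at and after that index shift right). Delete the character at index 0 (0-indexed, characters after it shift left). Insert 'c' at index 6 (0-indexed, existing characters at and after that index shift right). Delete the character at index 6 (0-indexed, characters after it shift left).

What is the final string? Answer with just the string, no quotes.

Answer: fgfbdg

Derivation:
Applying each edit step by step:
Start: "efgjg"
Op 1 (insert 'f' at idx 3): "efgjg" -> "efgfjg"
Op 2 (replace idx 4: 'j' -> 'b'): "efgfjg" -> "efgfbg"
Op 3 (insert 'd' at idx 5): "efgfbg" -> "efgfbdg"
Op 4 (delete idx 0 = 'e'): "efgfbdg" -> "fgfbdg"
Op 5 (insert 'c' at idx 6): "fgfbdg" -> "fgfbdgc"
Op 6 (delete idx 6 = 'c'): "fgfbdgc" -> "fgfbdg"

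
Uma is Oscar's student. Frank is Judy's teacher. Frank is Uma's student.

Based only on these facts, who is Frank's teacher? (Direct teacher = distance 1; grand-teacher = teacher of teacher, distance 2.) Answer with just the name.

Answer: Uma

Derivation:
Reconstructing the teacher chain from the given facts:
  Oscar -> Uma -> Frank -> Judy
(each arrow means 'teacher of the next')
Positions in the chain (0 = top):
  position of Oscar: 0
  position of Uma: 1
  position of Frank: 2
  position of Judy: 3

Frank is at position 2; the teacher is 1 step up the chain, i.e. position 1: Uma.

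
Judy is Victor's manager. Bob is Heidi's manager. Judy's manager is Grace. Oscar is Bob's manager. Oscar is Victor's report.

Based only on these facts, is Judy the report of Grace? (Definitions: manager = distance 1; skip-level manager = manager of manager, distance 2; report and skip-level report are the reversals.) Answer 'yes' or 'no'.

Answer: yes

Derivation:
Reconstructing the manager chain from the given facts:
  Grace -> Judy -> Victor -> Oscar -> Bob -> Heidi
(each arrow means 'manager of the next')
Positions in the chain (0 = top):
  position of Grace: 0
  position of Judy: 1
  position of Victor: 2
  position of Oscar: 3
  position of Bob: 4
  position of Heidi: 5

Judy is at position 1, Grace is at position 0; signed distance (j - i) = -1.
'report' requires j - i = -1. Actual distance is -1, so the relation HOLDS.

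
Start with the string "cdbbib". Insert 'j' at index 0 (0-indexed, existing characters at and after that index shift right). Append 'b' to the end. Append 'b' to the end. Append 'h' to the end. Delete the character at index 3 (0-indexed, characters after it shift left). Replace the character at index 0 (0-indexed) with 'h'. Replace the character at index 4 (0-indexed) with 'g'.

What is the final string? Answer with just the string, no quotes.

Answer: hcdbgbbbh

Derivation:
Applying each edit step by step:
Start: "cdbbib"
Op 1 (insert 'j' at idx 0): "cdbbib" -> "jcdbbib"
Op 2 (append 'b'): "jcdbbib" -> "jcdbbibb"
Op 3 (append 'b'): "jcdbbibb" -> "jcdbbibbb"
Op 4 (append 'h'): "jcdbbibbb" -> "jcdbbibbbh"
Op 5 (delete idx 3 = 'b'): "jcdbbibbbh" -> "jcdbibbbh"
Op 6 (replace idx 0: 'j' -> 'h'): "jcdbibbbh" -> "hcdbibbbh"
Op 7 (replace idx 4: 'i' -> 'g'): "hcdbibbbh" -> "hcdbgbbbh"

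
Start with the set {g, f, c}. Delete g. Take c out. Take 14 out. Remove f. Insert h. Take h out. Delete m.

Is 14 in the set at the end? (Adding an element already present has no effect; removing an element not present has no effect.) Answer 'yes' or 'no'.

Answer: no

Derivation:
Tracking the set through each operation:
Start: {c, f, g}
Event 1 (remove g): removed. Set: {c, f}
Event 2 (remove c): removed. Set: {f}
Event 3 (remove 14): not present, no change. Set: {f}
Event 4 (remove f): removed. Set: {}
Event 5 (add h): added. Set: {h}
Event 6 (remove h): removed. Set: {}
Event 7 (remove m): not present, no change. Set: {}

Final set: {} (size 0)
14 is NOT in the final set.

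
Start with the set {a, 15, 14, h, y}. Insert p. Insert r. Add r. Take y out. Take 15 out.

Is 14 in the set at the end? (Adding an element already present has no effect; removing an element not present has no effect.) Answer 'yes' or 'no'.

Answer: yes

Derivation:
Tracking the set through each operation:
Start: {14, 15, a, h, y}
Event 1 (add p): added. Set: {14, 15, a, h, p, y}
Event 2 (add r): added. Set: {14, 15, a, h, p, r, y}
Event 3 (add r): already present, no change. Set: {14, 15, a, h, p, r, y}
Event 4 (remove y): removed. Set: {14, 15, a, h, p, r}
Event 5 (remove 15): removed. Set: {14, a, h, p, r}

Final set: {14, a, h, p, r} (size 5)
14 is in the final set.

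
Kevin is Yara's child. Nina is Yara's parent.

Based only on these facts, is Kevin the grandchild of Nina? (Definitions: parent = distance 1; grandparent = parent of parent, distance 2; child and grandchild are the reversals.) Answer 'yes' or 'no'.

Reconstructing the parent chain from the given facts:
  Nina -> Yara -> Kevin
(each arrow means 'parent of the next')
Positions in the chain (0 = top):
  position of Nina: 0
  position of Yara: 1
  position of Kevin: 2

Kevin is at position 2, Nina is at position 0; signed distance (j - i) = -2.
'grandchild' requires j - i = -2. Actual distance is -2, so the relation HOLDS.

Answer: yes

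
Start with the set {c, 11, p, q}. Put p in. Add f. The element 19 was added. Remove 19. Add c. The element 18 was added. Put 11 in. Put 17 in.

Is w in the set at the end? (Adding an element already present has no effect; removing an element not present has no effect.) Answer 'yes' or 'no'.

Tracking the set through each operation:
Start: {11, c, p, q}
Event 1 (add p): already present, no change. Set: {11, c, p, q}
Event 2 (add f): added. Set: {11, c, f, p, q}
Event 3 (add 19): added. Set: {11, 19, c, f, p, q}
Event 4 (remove 19): removed. Set: {11, c, f, p, q}
Event 5 (add c): already present, no change. Set: {11, c, f, p, q}
Event 6 (add 18): added. Set: {11, 18, c, f, p, q}
Event 7 (add 11): already present, no change. Set: {11, 18, c, f, p, q}
Event 8 (add 17): added. Set: {11, 17, 18, c, f, p, q}

Final set: {11, 17, 18, c, f, p, q} (size 7)
w is NOT in the final set.

Answer: no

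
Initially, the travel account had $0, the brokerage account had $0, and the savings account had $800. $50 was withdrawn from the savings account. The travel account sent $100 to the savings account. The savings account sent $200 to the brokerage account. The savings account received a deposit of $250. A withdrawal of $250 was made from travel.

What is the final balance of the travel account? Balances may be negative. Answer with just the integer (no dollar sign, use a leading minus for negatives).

Answer: -350

Derivation:
Tracking account balances step by step:
Start: travel=0, brokerage=0, savings=800
Event 1 (withdraw 50 from savings): savings: 800 - 50 = 750. Balances: travel=0, brokerage=0, savings=750
Event 2 (transfer 100 travel -> savings): travel: 0 - 100 = -100, savings: 750 + 100 = 850. Balances: travel=-100, brokerage=0, savings=850
Event 3 (transfer 200 savings -> brokerage): savings: 850 - 200 = 650, brokerage: 0 + 200 = 200. Balances: travel=-100, brokerage=200, savings=650
Event 4 (deposit 250 to savings): savings: 650 + 250 = 900. Balances: travel=-100, brokerage=200, savings=900
Event 5 (withdraw 250 from travel): travel: -100 - 250 = -350. Balances: travel=-350, brokerage=200, savings=900

Final balance of travel: -350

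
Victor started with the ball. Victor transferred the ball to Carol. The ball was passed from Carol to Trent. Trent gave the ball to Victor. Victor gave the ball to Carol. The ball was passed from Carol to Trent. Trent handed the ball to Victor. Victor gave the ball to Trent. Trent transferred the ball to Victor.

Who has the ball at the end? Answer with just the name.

Answer: Victor

Derivation:
Tracking the ball through each event:
Start: Victor has the ball.
After event 1: Carol has the ball.
After event 2: Trent has the ball.
After event 3: Victor has the ball.
After event 4: Carol has the ball.
After event 5: Trent has the ball.
After event 6: Victor has the ball.
After event 7: Trent has the ball.
After event 8: Victor has the ball.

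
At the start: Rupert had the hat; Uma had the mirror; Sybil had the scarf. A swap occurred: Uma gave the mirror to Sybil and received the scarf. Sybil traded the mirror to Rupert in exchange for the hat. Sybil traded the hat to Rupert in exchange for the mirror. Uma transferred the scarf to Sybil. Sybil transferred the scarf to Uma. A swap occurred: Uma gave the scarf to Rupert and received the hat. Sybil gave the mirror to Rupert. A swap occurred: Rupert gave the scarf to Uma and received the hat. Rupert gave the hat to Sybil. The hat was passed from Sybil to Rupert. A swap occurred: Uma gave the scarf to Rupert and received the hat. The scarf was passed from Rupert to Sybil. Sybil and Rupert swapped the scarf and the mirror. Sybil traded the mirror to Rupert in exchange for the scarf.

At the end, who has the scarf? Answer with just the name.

Tracking all object holders:
Start: hat:Rupert, mirror:Uma, scarf:Sybil
Event 1 (swap mirror<->scarf: now mirror:Sybil, scarf:Uma). State: hat:Rupert, mirror:Sybil, scarf:Uma
Event 2 (swap mirror<->hat: now mirror:Rupert, hat:Sybil). State: hat:Sybil, mirror:Rupert, scarf:Uma
Event 3 (swap hat<->mirror: now hat:Rupert, mirror:Sybil). State: hat:Rupert, mirror:Sybil, scarf:Uma
Event 4 (give scarf: Uma -> Sybil). State: hat:Rupert, mirror:Sybil, scarf:Sybil
Event 5 (give scarf: Sybil -> Uma). State: hat:Rupert, mirror:Sybil, scarf:Uma
Event 6 (swap scarf<->hat: now scarf:Rupert, hat:Uma). State: hat:Uma, mirror:Sybil, scarf:Rupert
Event 7 (give mirror: Sybil -> Rupert). State: hat:Uma, mirror:Rupert, scarf:Rupert
Event 8 (swap scarf<->hat: now scarf:Uma, hat:Rupert). State: hat:Rupert, mirror:Rupert, scarf:Uma
Event 9 (give hat: Rupert -> Sybil). State: hat:Sybil, mirror:Rupert, scarf:Uma
Event 10 (give hat: Sybil -> Rupert). State: hat:Rupert, mirror:Rupert, scarf:Uma
Event 11 (swap scarf<->hat: now scarf:Rupert, hat:Uma). State: hat:Uma, mirror:Rupert, scarf:Rupert
Event 12 (give scarf: Rupert -> Sybil). State: hat:Uma, mirror:Rupert, scarf:Sybil
Event 13 (swap scarf<->mirror: now scarf:Rupert, mirror:Sybil). State: hat:Uma, mirror:Sybil, scarf:Rupert
Event 14 (swap mirror<->scarf: now mirror:Rupert, scarf:Sybil). State: hat:Uma, mirror:Rupert, scarf:Sybil

Final state: hat:Uma, mirror:Rupert, scarf:Sybil
The scarf is held by Sybil.

Answer: Sybil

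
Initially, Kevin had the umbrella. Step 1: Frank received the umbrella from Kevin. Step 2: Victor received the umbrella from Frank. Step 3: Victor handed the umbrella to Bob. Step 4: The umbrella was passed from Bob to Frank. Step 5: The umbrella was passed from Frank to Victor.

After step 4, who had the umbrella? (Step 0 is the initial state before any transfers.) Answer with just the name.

Answer: Frank

Derivation:
Tracking the umbrella holder through step 4:
After step 0 (start): Kevin
After step 1: Frank
After step 2: Victor
After step 3: Bob
After step 4: Frank

At step 4, the holder is Frank.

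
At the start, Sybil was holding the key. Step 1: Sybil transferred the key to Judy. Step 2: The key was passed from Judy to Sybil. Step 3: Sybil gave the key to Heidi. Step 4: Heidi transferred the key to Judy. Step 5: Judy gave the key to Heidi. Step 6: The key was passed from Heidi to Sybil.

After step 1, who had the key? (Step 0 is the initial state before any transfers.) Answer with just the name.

Answer: Judy

Derivation:
Tracking the key holder through step 1:
After step 0 (start): Sybil
After step 1: Judy

At step 1, the holder is Judy.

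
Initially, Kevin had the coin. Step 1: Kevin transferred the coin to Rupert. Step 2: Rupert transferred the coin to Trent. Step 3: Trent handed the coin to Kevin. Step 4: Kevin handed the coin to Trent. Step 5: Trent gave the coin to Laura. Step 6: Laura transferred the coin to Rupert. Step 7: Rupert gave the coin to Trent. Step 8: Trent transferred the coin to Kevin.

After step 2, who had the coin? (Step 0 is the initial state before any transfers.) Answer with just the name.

Answer: Trent

Derivation:
Tracking the coin holder through step 2:
After step 0 (start): Kevin
After step 1: Rupert
After step 2: Trent

At step 2, the holder is Trent.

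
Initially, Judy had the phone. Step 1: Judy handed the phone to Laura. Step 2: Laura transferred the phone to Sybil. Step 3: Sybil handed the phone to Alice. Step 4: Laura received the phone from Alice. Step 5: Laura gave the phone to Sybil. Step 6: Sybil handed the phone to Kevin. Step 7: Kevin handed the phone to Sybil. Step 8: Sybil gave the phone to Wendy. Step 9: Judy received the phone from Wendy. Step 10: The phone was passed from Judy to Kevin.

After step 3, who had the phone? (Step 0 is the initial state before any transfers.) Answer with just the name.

Answer: Alice

Derivation:
Tracking the phone holder through step 3:
After step 0 (start): Judy
After step 1: Laura
After step 2: Sybil
After step 3: Alice

At step 3, the holder is Alice.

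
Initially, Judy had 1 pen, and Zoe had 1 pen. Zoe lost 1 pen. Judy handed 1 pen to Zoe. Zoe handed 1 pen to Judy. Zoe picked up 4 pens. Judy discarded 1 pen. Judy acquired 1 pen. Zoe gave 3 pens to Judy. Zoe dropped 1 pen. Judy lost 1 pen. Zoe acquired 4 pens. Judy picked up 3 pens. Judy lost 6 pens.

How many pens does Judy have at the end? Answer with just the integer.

Tracking counts step by step:
Start: Judy=1, Zoe=1
Event 1 (Zoe -1): Zoe: 1 -> 0. State: Judy=1, Zoe=0
Event 2 (Judy -> Zoe, 1): Judy: 1 -> 0, Zoe: 0 -> 1. State: Judy=0, Zoe=1
Event 3 (Zoe -> Judy, 1): Zoe: 1 -> 0, Judy: 0 -> 1. State: Judy=1, Zoe=0
Event 4 (Zoe +4): Zoe: 0 -> 4. State: Judy=1, Zoe=4
Event 5 (Judy -1): Judy: 1 -> 0. State: Judy=0, Zoe=4
Event 6 (Judy +1): Judy: 0 -> 1. State: Judy=1, Zoe=4
Event 7 (Zoe -> Judy, 3): Zoe: 4 -> 1, Judy: 1 -> 4. State: Judy=4, Zoe=1
Event 8 (Zoe -1): Zoe: 1 -> 0. State: Judy=4, Zoe=0
Event 9 (Judy -1): Judy: 4 -> 3. State: Judy=3, Zoe=0
Event 10 (Zoe +4): Zoe: 0 -> 4. State: Judy=3, Zoe=4
Event 11 (Judy +3): Judy: 3 -> 6. State: Judy=6, Zoe=4
Event 12 (Judy -6): Judy: 6 -> 0. State: Judy=0, Zoe=4

Judy's final count: 0

Answer: 0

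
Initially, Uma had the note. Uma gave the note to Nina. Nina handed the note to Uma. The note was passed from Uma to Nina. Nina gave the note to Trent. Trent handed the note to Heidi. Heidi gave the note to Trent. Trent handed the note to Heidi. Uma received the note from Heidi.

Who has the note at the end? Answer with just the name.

Answer: Uma

Derivation:
Tracking the note through each event:
Start: Uma has the note.
After event 1: Nina has the note.
After event 2: Uma has the note.
After event 3: Nina has the note.
After event 4: Trent has the note.
After event 5: Heidi has the note.
After event 6: Trent has the note.
After event 7: Heidi has the note.
After event 8: Uma has the note.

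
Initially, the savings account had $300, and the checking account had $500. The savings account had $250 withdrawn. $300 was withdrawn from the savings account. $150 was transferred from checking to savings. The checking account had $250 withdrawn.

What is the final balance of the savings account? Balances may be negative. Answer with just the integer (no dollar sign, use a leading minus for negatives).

Tracking account balances step by step:
Start: savings=300, checking=500
Event 1 (withdraw 250 from savings): savings: 300 - 250 = 50. Balances: savings=50, checking=500
Event 2 (withdraw 300 from savings): savings: 50 - 300 = -250. Balances: savings=-250, checking=500
Event 3 (transfer 150 checking -> savings): checking: 500 - 150 = 350, savings: -250 + 150 = -100. Balances: savings=-100, checking=350
Event 4 (withdraw 250 from checking): checking: 350 - 250 = 100. Balances: savings=-100, checking=100

Final balance of savings: -100

Answer: -100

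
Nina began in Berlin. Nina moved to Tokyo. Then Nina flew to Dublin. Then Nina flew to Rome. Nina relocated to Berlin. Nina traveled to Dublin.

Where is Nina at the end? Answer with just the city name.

Answer: Dublin

Derivation:
Tracking Nina's location:
Start: Nina is in Berlin.
After move 1: Berlin -> Tokyo. Nina is in Tokyo.
After move 2: Tokyo -> Dublin. Nina is in Dublin.
After move 3: Dublin -> Rome. Nina is in Rome.
After move 4: Rome -> Berlin. Nina is in Berlin.
After move 5: Berlin -> Dublin. Nina is in Dublin.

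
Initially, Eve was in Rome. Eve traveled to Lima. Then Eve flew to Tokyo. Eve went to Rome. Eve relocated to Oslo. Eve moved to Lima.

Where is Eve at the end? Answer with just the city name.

Answer: Lima

Derivation:
Tracking Eve's location:
Start: Eve is in Rome.
After move 1: Rome -> Lima. Eve is in Lima.
After move 2: Lima -> Tokyo. Eve is in Tokyo.
After move 3: Tokyo -> Rome. Eve is in Rome.
After move 4: Rome -> Oslo. Eve is in Oslo.
After move 5: Oslo -> Lima. Eve is in Lima.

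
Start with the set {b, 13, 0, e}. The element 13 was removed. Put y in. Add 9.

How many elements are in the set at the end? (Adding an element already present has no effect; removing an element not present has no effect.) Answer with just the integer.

Answer: 5

Derivation:
Tracking the set through each operation:
Start: {0, 13, b, e}
Event 1 (remove 13): removed. Set: {0, b, e}
Event 2 (add y): added. Set: {0, b, e, y}
Event 3 (add 9): added. Set: {0, 9, b, e, y}

Final set: {0, 9, b, e, y} (size 5)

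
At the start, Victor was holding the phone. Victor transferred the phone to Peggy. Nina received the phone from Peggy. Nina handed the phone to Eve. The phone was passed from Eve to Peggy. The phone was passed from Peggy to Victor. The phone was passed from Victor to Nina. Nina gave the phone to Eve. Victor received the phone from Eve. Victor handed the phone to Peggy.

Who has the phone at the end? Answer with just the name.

Tracking the phone through each event:
Start: Victor has the phone.
After event 1: Peggy has the phone.
After event 2: Nina has the phone.
After event 3: Eve has the phone.
After event 4: Peggy has the phone.
After event 5: Victor has the phone.
After event 6: Nina has the phone.
After event 7: Eve has the phone.
After event 8: Victor has the phone.
After event 9: Peggy has the phone.

Answer: Peggy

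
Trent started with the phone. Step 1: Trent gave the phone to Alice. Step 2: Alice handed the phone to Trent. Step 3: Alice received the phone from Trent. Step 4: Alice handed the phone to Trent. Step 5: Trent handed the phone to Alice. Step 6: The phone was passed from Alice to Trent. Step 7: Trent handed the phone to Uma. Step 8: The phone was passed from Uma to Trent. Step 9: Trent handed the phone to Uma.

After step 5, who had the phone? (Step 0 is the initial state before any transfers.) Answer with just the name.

Tracking the phone holder through step 5:
After step 0 (start): Trent
After step 1: Alice
After step 2: Trent
After step 3: Alice
After step 4: Trent
After step 5: Alice

At step 5, the holder is Alice.

Answer: Alice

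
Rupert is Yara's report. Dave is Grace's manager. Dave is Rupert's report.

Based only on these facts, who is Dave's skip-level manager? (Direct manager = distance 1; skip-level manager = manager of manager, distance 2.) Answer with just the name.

Reconstructing the manager chain from the given facts:
  Yara -> Rupert -> Dave -> Grace
(each arrow means 'manager of the next')
Positions in the chain (0 = top):
  position of Yara: 0
  position of Rupert: 1
  position of Dave: 2
  position of Grace: 3

Dave is at position 2; the skip-level manager is 2 steps up the chain, i.e. position 0: Yara.

Answer: Yara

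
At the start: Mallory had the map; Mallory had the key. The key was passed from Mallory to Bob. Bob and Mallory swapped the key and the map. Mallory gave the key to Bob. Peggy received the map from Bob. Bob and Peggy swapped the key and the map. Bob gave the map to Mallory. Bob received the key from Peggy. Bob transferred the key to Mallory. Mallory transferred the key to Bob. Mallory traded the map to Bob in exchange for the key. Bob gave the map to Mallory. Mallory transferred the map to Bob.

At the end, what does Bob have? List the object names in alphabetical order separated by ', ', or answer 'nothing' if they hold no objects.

Answer: map

Derivation:
Tracking all object holders:
Start: map:Mallory, key:Mallory
Event 1 (give key: Mallory -> Bob). State: map:Mallory, key:Bob
Event 2 (swap key<->map: now key:Mallory, map:Bob). State: map:Bob, key:Mallory
Event 3 (give key: Mallory -> Bob). State: map:Bob, key:Bob
Event 4 (give map: Bob -> Peggy). State: map:Peggy, key:Bob
Event 5 (swap key<->map: now key:Peggy, map:Bob). State: map:Bob, key:Peggy
Event 6 (give map: Bob -> Mallory). State: map:Mallory, key:Peggy
Event 7 (give key: Peggy -> Bob). State: map:Mallory, key:Bob
Event 8 (give key: Bob -> Mallory). State: map:Mallory, key:Mallory
Event 9 (give key: Mallory -> Bob). State: map:Mallory, key:Bob
Event 10 (swap map<->key: now map:Bob, key:Mallory). State: map:Bob, key:Mallory
Event 11 (give map: Bob -> Mallory). State: map:Mallory, key:Mallory
Event 12 (give map: Mallory -> Bob). State: map:Bob, key:Mallory

Final state: map:Bob, key:Mallory
Bob holds: map.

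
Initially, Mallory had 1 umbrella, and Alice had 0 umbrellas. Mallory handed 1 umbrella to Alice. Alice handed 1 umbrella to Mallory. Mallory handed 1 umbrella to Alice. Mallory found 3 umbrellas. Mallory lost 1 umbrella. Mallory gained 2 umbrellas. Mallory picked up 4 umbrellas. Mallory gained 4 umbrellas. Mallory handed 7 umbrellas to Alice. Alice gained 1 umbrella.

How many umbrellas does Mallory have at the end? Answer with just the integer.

Answer: 5

Derivation:
Tracking counts step by step:
Start: Mallory=1, Alice=0
Event 1 (Mallory -> Alice, 1): Mallory: 1 -> 0, Alice: 0 -> 1. State: Mallory=0, Alice=1
Event 2 (Alice -> Mallory, 1): Alice: 1 -> 0, Mallory: 0 -> 1. State: Mallory=1, Alice=0
Event 3 (Mallory -> Alice, 1): Mallory: 1 -> 0, Alice: 0 -> 1. State: Mallory=0, Alice=1
Event 4 (Mallory +3): Mallory: 0 -> 3. State: Mallory=3, Alice=1
Event 5 (Mallory -1): Mallory: 3 -> 2. State: Mallory=2, Alice=1
Event 6 (Mallory +2): Mallory: 2 -> 4. State: Mallory=4, Alice=1
Event 7 (Mallory +4): Mallory: 4 -> 8. State: Mallory=8, Alice=1
Event 8 (Mallory +4): Mallory: 8 -> 12. State: Mallory=12, Alice=1
Event 9 (Mallory -> Alice, 7): Mallory: 12 -> 5, Alice: 1 -> 8. State: Mallory=5, Alice=8
Event 10 (Alice +1): Alice: 8 -> 9. State: Mallory=5, Alice=9

Mallory's final count: 5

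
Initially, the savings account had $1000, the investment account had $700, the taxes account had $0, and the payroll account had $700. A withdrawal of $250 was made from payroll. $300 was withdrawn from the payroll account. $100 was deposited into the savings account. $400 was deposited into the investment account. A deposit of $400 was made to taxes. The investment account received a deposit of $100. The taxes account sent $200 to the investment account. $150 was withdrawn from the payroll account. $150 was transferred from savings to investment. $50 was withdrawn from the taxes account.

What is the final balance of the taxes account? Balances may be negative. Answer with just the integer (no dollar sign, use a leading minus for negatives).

Tracking account balances step by step:
Start: savings=1000, investment=700, taxes=0, payroll=700
Event 1 (withdraw 250 from payroll): payroll: 700 - 250 = 450. Balances: savings=1000, investment=700, taxes=0, payroll=450
Event 2 (withdraw 300 from payroll): payroll: 450 - 300 = 150. Balances: savings=1000, investment=700, taxes=0, payroll=150
Event 3 (deposit 100 to savings): savings: 1000 + 100 = 1100. Balances: savings=1100, investment=700, taxes=0, payroll=150
Event 4 (deposit 400 to investment): investment: 700 + 400 = 1100. Balances: savings=1100, investment=1100, taxes=0, payroll=150
Event 5 (deposit 400 to taxes): taxes: 0 + 400 = 400. Balances: savings=1100, investment=1100, taxes=400, payroll=150
Event 6 (deposit 100 to investment): investment: 1100 + 100 = 1200. Balances: savings=1100, investment=1200, taxes=400, payroll=150
Event 7 (transfer 200 taxes -> investment): taxes: 400 - 200 = 200, investment: 1200 + 200 = 1400. Balances: savings=1100, investment=1400, taxes=200, payroll=150
Event 8 (withdraw 150 from payroll): payroll: 150 - 150 = 0. Balances: savings=1100, investment=1400, taxes=200, payroll=0
Event 9 (transfer 150 savings -> investment): savings: 1100 - 150 = 950, investment: 1400 + 150 = 1550. Balances: savings=950, investment=1550, taxes=200, payroll=0
Event 10 (withdraw 50 from taxes): taxes: 200 - 50 = 150. Balances: savings=950, investment=1550, taxes=150, payroll=0

Final balance of taxes: 150

Answer: 150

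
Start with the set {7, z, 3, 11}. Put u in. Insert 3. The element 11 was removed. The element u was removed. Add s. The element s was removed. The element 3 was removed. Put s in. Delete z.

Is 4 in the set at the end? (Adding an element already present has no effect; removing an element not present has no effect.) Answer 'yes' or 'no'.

Tracking the set through each operation:
Start: {11, 3, 7, z}
Event 1 (add u): added. Set: {11, 3, 7, u, z}
Event 2 (add 3): already present, no change. Set: {11, 3, 7, u, z}
Event 3 (remove 11): removed. Set: {3, 7, u, z}
Event 4 (remove u): removed. Set: {3, 7, z}
Event 5 (add s): added. Set: {3, 7, s, z}
Event 6 (remove s): removed. Set: {3, 7, z}
Event 7 (remove 3): removed. Set: {7, z}
Event 8 (add s): added. Set: {7, s, z}
Event 9 (remove z): removed. Set: {7, s}

Final set: {7, s} (size 2)
4 is NOT in the final set.

Answer: no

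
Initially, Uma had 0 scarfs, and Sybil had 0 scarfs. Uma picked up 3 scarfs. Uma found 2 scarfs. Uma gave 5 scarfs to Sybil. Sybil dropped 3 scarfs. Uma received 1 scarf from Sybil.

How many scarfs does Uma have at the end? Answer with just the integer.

Answer: 1

Derivation:
Tracking counts step by step:
Start: Uma=0, Sybil=0
Event 1 (Uma +3): Uma: 0 -> 3. State: Uma=3, Sybil=0
Event 2 (Uma +2): Uma: 3 -> 5. State: Uma=5, Sybil=0
Event 3 (Uma -> Sybil, 5): Uma: 5 -> 0, Sybil: 0 -> 5. State: Uma=0, Sybil=5
Event 4 (Sybil -3): Sybil: 5 -> 2. State: Uma=0, Sybil=2
Event 5 (Sybil -> Uma, 1): Sybil: 2 -> 1, Uma: 0 -> 1. State: Uma=1, Sybil=1

Uma's final count: 1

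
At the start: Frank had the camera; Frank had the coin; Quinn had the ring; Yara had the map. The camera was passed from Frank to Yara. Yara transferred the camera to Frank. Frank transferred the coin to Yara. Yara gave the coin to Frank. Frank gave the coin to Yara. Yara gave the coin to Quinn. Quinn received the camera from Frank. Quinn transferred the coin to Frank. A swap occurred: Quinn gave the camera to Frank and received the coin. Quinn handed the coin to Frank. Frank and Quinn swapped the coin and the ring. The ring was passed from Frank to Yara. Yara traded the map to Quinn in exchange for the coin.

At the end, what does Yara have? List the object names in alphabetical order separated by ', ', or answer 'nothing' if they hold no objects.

Answer: coin, ring

Derivation:
Tracking all object holders:
Start: camera:Frank, coin:Frank, ring:Quinn, map:Yara
Event 1 (give camera: Frank -> Yara). State: camera:Yara, coin:Frank, ring:Quinn, map:Yara
Event 2 (give camera: Yara -> Frank). State: camera:Frank, coin:Frank, ring:Quinn, map:Yara
Event 3 (give coin: Frank -> Yara). State: camera:Frank, coin:Yara, ring:Quinn, map:Yara
Event 4 (give coin: Yara -> Frank). State: camera:Frank, coin:Frank, ring:Quinn, map:Yara
Event 5 (give coin: Frank -> Yara). State: camera:Frank, coin:Yara, ring:Quinn, map:Yara
Event 6 (give coin: Yara -> Quinn). State: camera:Frank, coin:Quinn, ring:Quinn, map:Yara
Event 7 (give camera: Frank -> Quinn). State: camera:Quinn, coin:Quinn, ring:Quinn, map:Yara
Event 8 (give coin: Quinn -> Frank). State: camera:Quinn, coin:Frank, ring:Quinn, map:Yara
Event 9 (swap camera<->coin: now camera:Frank, coin:Quinn). State: camera:Frank, coin:Quinn, ring:Quinn, map:Yara
Event 10 (give coin: Quinn -> Frank). State: camera:Frank, coin:Frank, ring:Quinn, map:Yara
Event 11 (swap coin<->ring: now coin:Quinn, ring:Frank). State: camera:Frank, coin:Quinn, ring:Frank, map:Yara
Event 12 (give ring: Frank -> Yara). State: camera:Frank, coin:Quinn, ring:Yara, map:Yara
Event 13 (swap map<->coin: now map:Quinn, coin:Yara). State: camera:Frank, coin:Yara, ring:Yara, map:Quinn

Final state: camera:Frank, coin:Yara, ring:Yara, map:Quinn
Yara holds: coin, ring.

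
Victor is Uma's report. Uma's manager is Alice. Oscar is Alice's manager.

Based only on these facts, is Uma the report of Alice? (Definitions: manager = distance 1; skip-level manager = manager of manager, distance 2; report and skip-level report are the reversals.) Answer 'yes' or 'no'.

Reconstructing the manager chain from the given facts:
  Oscar -> Alice -> Uma -> Victor
(each arrow means 'manager of the next')
Positions in the chain (0 = top):
  position of Oscar: 0
  position of Alice: 1
  position of Uma: 2
  position of Victor: 3

Uma is at position 2, Alice is at position 1; signed distance (j - i) = -1.
'report' requires j - i = -1. Actual distance is -1, so the relation HOLDS.

Answer: yes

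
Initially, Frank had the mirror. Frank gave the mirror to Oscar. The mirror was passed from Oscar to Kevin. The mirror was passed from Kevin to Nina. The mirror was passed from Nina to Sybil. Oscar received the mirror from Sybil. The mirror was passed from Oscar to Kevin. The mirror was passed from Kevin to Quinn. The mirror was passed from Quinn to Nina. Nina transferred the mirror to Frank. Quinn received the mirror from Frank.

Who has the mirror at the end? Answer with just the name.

Answer: Quinn

Derivation:
Tracking the mirror through each event:
Start: Frank has the mirror.
After event 1: Oscar has the mirror.
After event 2: Kevin has the mirror.
After event 3: Nina has the mirror.
After event 4: Sybil has the mirror.
After event 5: Oscar has the mirror.
After event 6: Kevin has the mirror.
After event 7: Quinn has the mirror.
After event 8: Nina has the mirror.
After event 9: Frank has the mirror.
After event 10: Quinn has the mirror.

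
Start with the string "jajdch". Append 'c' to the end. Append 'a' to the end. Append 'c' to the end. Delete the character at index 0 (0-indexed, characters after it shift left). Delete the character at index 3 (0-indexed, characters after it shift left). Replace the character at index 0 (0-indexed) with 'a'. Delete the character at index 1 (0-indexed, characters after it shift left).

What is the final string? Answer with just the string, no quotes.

Answer: adhcac

Derivation:
Applying each edit step by step:
Start: "jajdch"
Op 1 (append 'c'): "jajdch" -> "jajdchc"
Op 2 (append 'a'): "jajdchc" -> "jajdchca"
Op 3 (append 'c'): "jajdchca" -> "jajdchcac"
Op 4 (delete idx 0 = 'j'): "jajdchcac" -> "ajdchcac"
Op 5 (delete idx 3 = 'c'): "ajdchcac" -> "ajdhcac"
Op 6 (replace idx 0: 'a' -> 'a'): "ajdhcac" -> "ajdhcac"
Op 7 (delete idx 1 = 'j'): "ajdhcac" -> "adhcac"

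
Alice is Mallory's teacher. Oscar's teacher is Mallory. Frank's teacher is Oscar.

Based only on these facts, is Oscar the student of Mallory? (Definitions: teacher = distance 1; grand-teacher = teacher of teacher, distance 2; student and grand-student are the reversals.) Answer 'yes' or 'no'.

Answer: yes

Derivation:
Reconstructing the teacher chain from the given facts:
  Alice -> Mallory -> Oscar -> Frank
(each arrow means 'teacher of the next')
Positions in the chain (0 = top):
  position of Alice: 0
  position of Mallory: 1
  position of Oscar: 2
  position of Frank: 3

Oscar is at position 2, Mallory is at position 1; signed distance (j - i) = -1.
'student' requires j - i = -1. Actual distance is -1, so the relation HOLDS.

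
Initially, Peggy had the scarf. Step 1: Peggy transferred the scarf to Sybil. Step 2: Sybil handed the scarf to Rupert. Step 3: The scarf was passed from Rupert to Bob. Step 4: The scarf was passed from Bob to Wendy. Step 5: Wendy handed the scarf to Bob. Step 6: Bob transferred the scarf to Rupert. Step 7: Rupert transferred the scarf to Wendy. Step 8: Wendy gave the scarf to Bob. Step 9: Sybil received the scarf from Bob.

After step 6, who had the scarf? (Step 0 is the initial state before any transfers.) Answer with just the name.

Tracking the scarf holder through step 6:
After step 0 (start): Peggy
After step 1: Sybil
After step 2: Rupert
After step 3: Bob
After step 4: Wendy
After step 5: Bob
After step 6: Rupert

At step 6, the holder is Rupert.

Answer: Rupert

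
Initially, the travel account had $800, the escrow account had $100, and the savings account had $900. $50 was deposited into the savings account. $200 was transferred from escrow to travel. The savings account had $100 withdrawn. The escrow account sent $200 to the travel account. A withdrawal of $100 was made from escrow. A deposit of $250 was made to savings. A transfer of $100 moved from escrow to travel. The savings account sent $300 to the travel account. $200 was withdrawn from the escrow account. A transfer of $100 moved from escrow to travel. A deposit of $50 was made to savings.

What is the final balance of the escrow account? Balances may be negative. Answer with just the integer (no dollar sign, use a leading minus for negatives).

Answer: -800

Derivation:
Tracking account balances step by step:
Start: travel=800, escrow=100, savings=900
Event 1 (deposit 50 to savings): savings: 900 + 50 = 950. Balances: travel=800, escrow=100, savings=950
Event 2 (transfer 200 escrow -> travel): escrow: 100 - 200 = -100, travel: 800 + 200 = 1000. Balances: travel=1000, escrow=-100, savings=950
Event 3 (withdraw 100 from savings): savings: 950 - 100 = 850. Balances: travel=1000, escrow=-100, savings=850
Event 4 (transfer 200 escrow -> travel): escrow: -100 - 200 = -300, travel: 1000 + 200 = 1200. Balances: travel=1200, escrow=-300, savings=850
Event 5 (withdraw 100 from escrow): escrow: -300 - 100 = -400. Balances: travel=1200, escrow=-400, savings=850
Event 6 (deposit 250 to savings): savings: 850 + 250 = 1100. Balances: travel=1200, escrow=-400, savings=1100
Event 7 (transfer 100 escrow -> travel): escrow: -400 - 100 = -500, travel: 1200 + 100 = 1300. Balances: travel=1300, escrow=-500, savings=1100
Event 8 (transfer 300 savings -> travel): savings: 1100 - 300 = 800, travel: 1300 + 300 = 1600. Balances: travel=1600, escrow=-500, savings=800
Event 9 (withdraw 200 from escrow): escrow: -500 - 200 = -700. Balances: travel=1600, escrow=-700, savings=800
Event 10 (transfer 100 escrow -> travel): escrow: -700 - 100 = -800, travel: 1600 + 100 = 1700. Balances: travel=1700, escrow=-800, savings=800
Event 11 (deposit 50 to savings): savings: 800 + 50 = 850. Balances: travel=1700, escrow=-800, savings=850

Final balance of escrow: -800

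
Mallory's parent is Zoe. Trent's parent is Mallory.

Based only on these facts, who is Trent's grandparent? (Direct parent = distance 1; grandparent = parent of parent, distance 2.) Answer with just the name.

Answer: Zoe

Derivation:
Reconstructing the parent chain from the given facts:
  Zoe -> Mallory -> Trent
(each arrow means 'parent of the next')
Positions in the chain (0 = top):
  position of Zoe: 0
  position of Mallory: 1
  position of Trent: 2

Trent is at position 2; the grandparent is 2 steps up the chain, i.e. position 0: Zoe.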